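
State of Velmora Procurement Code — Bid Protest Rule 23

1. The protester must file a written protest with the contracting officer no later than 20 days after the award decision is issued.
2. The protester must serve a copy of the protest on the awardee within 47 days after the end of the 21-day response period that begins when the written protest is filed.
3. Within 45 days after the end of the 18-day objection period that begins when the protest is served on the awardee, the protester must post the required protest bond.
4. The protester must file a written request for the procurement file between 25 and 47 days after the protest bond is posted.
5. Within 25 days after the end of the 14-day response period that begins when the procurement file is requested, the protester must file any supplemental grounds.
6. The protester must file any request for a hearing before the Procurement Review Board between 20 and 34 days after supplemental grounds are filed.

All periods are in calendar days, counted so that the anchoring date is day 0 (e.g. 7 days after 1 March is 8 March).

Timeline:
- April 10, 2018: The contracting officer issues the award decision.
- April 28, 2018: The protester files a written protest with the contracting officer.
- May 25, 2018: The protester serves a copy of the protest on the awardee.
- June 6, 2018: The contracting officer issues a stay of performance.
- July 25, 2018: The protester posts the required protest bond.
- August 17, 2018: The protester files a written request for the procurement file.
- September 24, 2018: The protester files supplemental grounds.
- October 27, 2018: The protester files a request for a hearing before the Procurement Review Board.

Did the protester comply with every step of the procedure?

No

Step 1: 20 days after April 10, 2018 (when the award decision is issued) is April 30, 2018; April 28, 2018 is within that limit.
Step 2: 47 days after May 19, 2018 (end of the 21-day response period, which began when the written protest is filed on April 28, 2018) is July 5, 2018; May 25, 2018 is within that limit.
Step 3: 45 days after June 12, 2018 (end of the 18-day objection period, which began when the protest is served on the awardee on May 25, 2018) is July 27, 2018; done July 25, 2018 — timely.
Step 4: the window is 25–47 days after July 25, 2018 (when the protest bond is posted), so August 19, 2018 through September 10, 2018; done August 17, 2018 — 2 days before the window opened.
No need to go further; step 4 was not satisfied.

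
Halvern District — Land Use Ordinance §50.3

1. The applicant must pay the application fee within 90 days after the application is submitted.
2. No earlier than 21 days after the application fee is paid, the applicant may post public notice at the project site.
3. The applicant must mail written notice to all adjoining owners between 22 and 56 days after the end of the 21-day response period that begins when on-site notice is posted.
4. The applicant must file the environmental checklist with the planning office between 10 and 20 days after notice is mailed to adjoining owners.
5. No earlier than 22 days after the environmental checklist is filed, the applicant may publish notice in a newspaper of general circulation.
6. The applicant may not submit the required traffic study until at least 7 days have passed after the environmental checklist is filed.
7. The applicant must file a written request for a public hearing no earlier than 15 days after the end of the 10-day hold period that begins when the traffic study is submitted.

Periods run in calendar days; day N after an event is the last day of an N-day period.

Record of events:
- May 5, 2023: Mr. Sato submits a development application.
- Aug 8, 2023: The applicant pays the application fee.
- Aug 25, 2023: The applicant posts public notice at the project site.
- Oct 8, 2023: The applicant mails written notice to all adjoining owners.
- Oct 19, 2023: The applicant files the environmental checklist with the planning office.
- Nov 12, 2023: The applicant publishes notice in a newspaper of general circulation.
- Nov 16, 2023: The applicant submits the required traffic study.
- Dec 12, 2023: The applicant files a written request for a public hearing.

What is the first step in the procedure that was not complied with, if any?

Step 1

(1) due by May 5, 2023 + 90 days = Aug 3, 2023; Aug 8, 2023 misses that deadline by 5 days.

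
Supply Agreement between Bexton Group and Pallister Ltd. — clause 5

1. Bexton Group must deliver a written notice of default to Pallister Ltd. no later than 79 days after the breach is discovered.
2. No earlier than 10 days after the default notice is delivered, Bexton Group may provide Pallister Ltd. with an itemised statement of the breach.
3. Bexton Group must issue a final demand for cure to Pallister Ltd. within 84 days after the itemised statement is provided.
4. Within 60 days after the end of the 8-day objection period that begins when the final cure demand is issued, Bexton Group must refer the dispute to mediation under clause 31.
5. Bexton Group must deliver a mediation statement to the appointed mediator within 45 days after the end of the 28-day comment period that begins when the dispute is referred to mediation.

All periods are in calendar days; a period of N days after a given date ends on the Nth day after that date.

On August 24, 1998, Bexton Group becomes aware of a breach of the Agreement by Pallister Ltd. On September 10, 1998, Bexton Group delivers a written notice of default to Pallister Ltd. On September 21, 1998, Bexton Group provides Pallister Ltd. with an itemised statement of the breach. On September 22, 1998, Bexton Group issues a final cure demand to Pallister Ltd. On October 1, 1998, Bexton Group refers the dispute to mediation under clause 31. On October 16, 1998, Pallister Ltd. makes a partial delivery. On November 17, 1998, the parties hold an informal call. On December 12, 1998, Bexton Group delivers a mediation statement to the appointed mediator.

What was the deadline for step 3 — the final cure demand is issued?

December 14, 1998

Step 3 runs from September 21, 1998, when the itemised statement is provided. 84 days after September 21, 1998 is December 14, 1998.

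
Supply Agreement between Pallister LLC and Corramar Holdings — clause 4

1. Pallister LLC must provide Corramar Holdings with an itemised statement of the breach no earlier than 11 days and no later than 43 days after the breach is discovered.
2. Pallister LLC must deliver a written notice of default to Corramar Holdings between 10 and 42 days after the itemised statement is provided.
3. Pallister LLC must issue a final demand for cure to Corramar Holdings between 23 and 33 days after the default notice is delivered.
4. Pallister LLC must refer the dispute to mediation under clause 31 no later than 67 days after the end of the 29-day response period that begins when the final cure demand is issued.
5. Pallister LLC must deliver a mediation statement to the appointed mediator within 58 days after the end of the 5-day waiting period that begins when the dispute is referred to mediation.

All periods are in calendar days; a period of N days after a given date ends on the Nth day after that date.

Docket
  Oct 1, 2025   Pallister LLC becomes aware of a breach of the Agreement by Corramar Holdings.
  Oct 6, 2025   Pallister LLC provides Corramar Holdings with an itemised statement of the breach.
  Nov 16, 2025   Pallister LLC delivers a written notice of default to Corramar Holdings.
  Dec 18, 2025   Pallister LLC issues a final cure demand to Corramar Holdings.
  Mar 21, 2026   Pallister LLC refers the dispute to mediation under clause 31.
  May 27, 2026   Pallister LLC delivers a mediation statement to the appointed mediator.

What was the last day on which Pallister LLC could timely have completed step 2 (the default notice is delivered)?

Nov 17, 2025

Step 2 runs from Oct 6, 2025, when the itemised statement is provided. The window is 10–42 days after Oct 6, 2025; it closes on Nov 17, 2025.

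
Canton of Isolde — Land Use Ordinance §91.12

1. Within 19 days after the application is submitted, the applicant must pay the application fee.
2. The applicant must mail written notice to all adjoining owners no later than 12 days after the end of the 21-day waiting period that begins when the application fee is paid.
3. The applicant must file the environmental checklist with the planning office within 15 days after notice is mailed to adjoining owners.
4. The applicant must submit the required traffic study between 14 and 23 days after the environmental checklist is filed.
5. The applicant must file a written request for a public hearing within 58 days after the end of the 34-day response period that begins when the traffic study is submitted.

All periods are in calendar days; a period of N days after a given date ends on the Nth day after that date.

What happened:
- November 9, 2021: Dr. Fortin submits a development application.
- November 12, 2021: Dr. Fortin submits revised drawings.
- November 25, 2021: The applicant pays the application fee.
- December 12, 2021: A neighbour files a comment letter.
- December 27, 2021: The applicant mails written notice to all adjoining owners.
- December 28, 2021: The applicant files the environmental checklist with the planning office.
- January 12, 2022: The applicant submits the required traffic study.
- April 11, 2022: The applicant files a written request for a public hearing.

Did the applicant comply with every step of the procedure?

Yes

Step 1: 19 days after November 9, 2021 (when the application is submitted) is November 28, 2021; completed November 25, 2021, before the deadline.
Step 2: 12 days after December 16, 2021 (end of the 21-day waiting period, which began when the application fee is paid on November 25, 2021) is December 28, 2021; completed December 27, 2021, before the deadline.
Step 3: 15 days after December 27, 2021 (when notice is mailed to adjoining owners) is January 11, 2022; done December 28, 2021 — timely.
Step 4: the window is 14–23 days after December 28, 2021 (when the environmental checklist is filed), so January 11, 2022 through January 20, 2022; January 12, 2022 falls inside that range.
Step 5: 58 days after February 15, 2022 (end of the 34-day response period, which began when the traffic study is submitted on January 12, 2022) is April 14, 2022; completed April 11, 2022, before the deadline.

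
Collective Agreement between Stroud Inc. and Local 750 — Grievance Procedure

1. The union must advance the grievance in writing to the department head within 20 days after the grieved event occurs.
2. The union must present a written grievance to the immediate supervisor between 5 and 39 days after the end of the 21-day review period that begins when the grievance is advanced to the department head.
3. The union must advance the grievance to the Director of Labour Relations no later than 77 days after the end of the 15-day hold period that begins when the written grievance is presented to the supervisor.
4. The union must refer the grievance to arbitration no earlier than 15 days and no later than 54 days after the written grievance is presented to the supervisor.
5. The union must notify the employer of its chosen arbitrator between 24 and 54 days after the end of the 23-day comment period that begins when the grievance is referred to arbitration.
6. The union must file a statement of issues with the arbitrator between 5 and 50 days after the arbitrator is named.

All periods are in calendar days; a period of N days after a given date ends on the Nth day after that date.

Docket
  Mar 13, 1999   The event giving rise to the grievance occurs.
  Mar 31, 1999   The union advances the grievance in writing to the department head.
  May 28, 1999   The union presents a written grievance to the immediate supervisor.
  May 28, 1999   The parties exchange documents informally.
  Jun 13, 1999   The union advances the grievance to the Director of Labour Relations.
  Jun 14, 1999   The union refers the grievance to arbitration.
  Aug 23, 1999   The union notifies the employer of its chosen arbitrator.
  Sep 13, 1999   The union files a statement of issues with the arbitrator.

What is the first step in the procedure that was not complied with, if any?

Step 1: 20 days after Mar 13, 1999 (when the grieved event occurs) is Apr 2, 1999; completed Mar 31, 1999, before the deadline.
Step 2: the window is 5–39 days after Apr 21, 1999 (end of the 21-day review period, which began when the grievance is advanced to the department head on Mar 31, 1999), so Apr 26, 1999 through May 30, 1999; done May 28, 1999 — within the window.
Step 3: 77 days after Jun 12, 1999 (end of the 15-day hold period, which began when the written grievance is presented to the supervisor on May 28, 1999) is Aug 28, 1999; done Jun 13, 1999 — timely.
Step 4: the window is 15–54 days after May 28, 1999 (when the written grievance is presented to the supervisor), so Jun 12, 1999 through Jul 21, 1999; done Jun 14, 1999 — within the window.
Step 5: the window is 24–54 days after Jul 7, 1999 (end of the 23-day comment period, which began when the grievance is referred to arbitration on Jun 14, 1999), so Jul 31, 1999 through Aug 30, 1999; done Aug 23, 1999 — within the window.
Step 6: the window is 5–50 days after Aug 23, 1999 (when the arbitrator is named), so Aug 28, 1999 through Oct 12, 1999; Sep 13, 1999 falls inside that range.

None — every step was satisfied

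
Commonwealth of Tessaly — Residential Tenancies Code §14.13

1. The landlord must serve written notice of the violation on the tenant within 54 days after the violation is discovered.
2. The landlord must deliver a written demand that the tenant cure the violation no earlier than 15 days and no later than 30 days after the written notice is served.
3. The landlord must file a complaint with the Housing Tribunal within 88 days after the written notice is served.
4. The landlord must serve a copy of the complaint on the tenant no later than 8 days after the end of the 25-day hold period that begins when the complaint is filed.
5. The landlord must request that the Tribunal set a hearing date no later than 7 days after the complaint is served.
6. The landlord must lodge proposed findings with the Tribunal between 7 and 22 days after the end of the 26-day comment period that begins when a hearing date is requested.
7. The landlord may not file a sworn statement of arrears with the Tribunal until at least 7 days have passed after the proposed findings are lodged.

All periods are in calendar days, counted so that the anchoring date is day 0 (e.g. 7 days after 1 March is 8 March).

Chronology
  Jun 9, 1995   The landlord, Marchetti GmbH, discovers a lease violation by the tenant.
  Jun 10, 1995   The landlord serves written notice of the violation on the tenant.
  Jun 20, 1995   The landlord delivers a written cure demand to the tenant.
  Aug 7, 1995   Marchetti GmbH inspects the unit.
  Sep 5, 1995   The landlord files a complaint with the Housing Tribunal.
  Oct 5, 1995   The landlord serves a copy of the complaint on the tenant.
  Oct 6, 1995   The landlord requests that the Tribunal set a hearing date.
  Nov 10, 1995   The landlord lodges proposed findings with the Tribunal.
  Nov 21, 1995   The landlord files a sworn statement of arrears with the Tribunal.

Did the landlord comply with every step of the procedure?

No

Step 1: 54 days after Jun 9, 1995 (when the violation is discovered) is Aug 2, 1995; Jun 10, 1995 is within that limit.
Step 2: the window is 15–30 days after Jun 10, 1995 (when the written notice is served), so Jun 25, 1995 through Jul 10, 1995; done Jun 20, 1995 — 5 days before the window opened.
The analysis stops there.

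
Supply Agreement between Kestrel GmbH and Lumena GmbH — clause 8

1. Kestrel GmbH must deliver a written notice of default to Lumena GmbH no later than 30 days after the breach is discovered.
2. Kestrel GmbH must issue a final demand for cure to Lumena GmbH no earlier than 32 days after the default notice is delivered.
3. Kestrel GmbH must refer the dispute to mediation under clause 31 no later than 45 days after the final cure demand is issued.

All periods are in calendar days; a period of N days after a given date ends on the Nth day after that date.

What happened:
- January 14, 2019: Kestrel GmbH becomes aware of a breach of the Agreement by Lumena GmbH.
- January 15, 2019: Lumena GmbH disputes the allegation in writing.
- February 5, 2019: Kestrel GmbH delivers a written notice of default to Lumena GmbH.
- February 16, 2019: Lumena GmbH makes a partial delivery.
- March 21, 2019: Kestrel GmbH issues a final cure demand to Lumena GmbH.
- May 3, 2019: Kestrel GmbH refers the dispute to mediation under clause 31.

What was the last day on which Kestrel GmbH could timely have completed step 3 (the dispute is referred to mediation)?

Step 3 runs from March 21, 2019, when the final cure demand is issued. 45 days after March 21, 2019 is May 5, 2019.

May 5, 2019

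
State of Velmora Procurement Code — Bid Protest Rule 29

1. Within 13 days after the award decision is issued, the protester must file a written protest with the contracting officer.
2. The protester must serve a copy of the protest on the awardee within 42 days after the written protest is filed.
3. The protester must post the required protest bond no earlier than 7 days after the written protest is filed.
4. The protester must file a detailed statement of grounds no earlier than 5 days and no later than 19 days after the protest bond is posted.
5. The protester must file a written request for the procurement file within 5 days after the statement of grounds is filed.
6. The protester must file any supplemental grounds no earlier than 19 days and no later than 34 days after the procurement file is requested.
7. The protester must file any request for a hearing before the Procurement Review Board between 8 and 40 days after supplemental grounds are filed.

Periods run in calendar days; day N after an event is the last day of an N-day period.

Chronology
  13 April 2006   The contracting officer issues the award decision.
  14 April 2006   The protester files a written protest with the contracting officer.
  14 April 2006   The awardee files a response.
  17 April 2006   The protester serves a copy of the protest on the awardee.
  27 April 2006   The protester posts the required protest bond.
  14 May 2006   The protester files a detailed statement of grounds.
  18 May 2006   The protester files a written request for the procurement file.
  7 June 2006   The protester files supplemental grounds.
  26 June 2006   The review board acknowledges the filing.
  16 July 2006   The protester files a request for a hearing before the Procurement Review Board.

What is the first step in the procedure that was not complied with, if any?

None — every step was satisfied

Step 1: 13 days after 13 April 2006 (when the award decision is issued) is 26 April 2006; completed 14 April 2006, before the deadline.
Step 2: 42 days after 14 April 2006 (when the written protest is filed) is 26 May 2006; done 17 April 2006 — timely.
Step 3: the earliest permitted date is 7 days after 14 April 2006 (when the written protest is filed), i.e. 21 April 2006; done 27 April 2006 — permitted.
Step 4: the window is 5–19 days after 27 April 2006 (when the protest bond is posted), so 2 May 2006 through 16 May 2006; 14 May 2006 falls inside that range.
Step 5: 5 days after 14 May 2006 (when the statement of grounds is filed) is 19 May 2006; completed 18 May 2006, before the deadline.
Step 6: the window is 19–34 days after 18 May 2006 (when the procurement file is requested), so 6 June 2006 through 21 June 2006; 7 June 2006 falls inside that range.
Step 7: the window is 8–40 days after 7 June 2006 (when supplemental grounds are filed), so 15 June 2006 through 17 July 2006; 16 July 2006 falls inside that range.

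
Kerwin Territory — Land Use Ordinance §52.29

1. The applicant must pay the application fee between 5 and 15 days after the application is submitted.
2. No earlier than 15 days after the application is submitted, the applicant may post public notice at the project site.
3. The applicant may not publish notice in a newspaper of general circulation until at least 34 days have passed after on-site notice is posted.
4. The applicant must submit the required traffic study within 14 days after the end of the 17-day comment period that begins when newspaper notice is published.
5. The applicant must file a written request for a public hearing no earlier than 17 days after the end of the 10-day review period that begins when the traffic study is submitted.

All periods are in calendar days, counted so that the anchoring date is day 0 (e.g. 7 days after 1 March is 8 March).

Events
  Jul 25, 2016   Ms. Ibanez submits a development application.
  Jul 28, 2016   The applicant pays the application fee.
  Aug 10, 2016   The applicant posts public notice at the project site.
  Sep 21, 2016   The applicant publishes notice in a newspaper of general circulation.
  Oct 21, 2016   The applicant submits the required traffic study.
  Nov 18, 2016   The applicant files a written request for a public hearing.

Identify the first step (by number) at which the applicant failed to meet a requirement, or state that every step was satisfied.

Step 1 — 5 and 15 days from Jul 25, 2016 (when the application is submitted) are Jul 30, 2016 and Aug 9, 2016 respectively; done Jul 28, 2016 — 2 days before the window opened.
Later steps need not be reached.

Step 1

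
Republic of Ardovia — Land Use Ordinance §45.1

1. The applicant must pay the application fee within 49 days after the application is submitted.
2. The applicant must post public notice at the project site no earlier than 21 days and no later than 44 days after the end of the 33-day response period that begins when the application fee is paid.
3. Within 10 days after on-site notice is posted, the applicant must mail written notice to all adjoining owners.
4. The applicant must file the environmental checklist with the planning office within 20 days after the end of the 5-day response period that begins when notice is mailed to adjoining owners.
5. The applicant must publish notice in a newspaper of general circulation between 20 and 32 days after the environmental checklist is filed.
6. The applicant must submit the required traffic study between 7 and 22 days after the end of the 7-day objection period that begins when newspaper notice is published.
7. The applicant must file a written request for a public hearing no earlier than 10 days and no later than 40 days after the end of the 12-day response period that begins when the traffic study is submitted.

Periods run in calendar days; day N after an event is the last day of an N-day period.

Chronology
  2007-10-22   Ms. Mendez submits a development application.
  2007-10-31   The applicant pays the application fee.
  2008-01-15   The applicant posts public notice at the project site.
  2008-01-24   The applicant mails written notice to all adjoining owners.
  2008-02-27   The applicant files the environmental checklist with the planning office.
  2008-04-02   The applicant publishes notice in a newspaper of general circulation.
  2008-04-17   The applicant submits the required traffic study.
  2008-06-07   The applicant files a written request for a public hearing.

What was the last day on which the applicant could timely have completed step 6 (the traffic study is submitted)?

2008-05-01

Newspaper notice is published on 2008-04-02; the 7-day objection period therefore ends 2008-04-09, and step 6 runs from that date. The window is 7–22 days after 2008-04-09; it closes on 2008-05-01.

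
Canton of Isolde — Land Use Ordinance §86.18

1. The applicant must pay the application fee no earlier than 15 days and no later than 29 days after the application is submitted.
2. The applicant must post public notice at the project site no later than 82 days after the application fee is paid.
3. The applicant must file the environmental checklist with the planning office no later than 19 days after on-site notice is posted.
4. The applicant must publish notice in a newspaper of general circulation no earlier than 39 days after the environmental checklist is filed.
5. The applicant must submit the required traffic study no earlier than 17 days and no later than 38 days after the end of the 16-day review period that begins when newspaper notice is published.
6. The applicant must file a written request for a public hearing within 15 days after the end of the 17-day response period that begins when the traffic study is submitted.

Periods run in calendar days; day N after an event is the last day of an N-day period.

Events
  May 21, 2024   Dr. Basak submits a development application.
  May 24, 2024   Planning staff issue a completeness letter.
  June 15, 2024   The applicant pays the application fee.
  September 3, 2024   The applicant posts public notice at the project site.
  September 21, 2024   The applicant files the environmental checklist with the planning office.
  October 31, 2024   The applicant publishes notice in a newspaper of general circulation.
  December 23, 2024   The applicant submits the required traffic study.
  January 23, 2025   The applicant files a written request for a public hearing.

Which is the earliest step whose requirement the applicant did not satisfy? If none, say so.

None — every step was satisfied

Step 1: the window is 15–29 days after May 21, 2024 (when the application is submitted), so June 5, 2024 through June 19, 2024; June 15, 2024 falls inside that range.
Step 2: 82 days after June 15, 2024 (when the application fee is paid) is September 5, 2024; September 3, 2024 is within that limit.
Step 3: 19 days after September 3, 2024 (when on-site notice is posted) is September 22, 2024; done September 21, 2024 — timely.
Step 4: the earliest permitted date is 39 days after September 21, 2024 (when the environmental checklist is filed), i.e. October 30, 2024; done October 31, 2024, after the minimum wait.
Step 5: the window is 17–38 days after November 16, 2024 (end of the 16-day review period, which began when newspaper notice is published on October 31, 2024), so December 3, 2024 through December 24, 2024; done December 23, 2024 — within the window.
Step 6: 15 days after January 9, 2025 (end of the 17-day response period, which began when the traffic study is submitted on December 23, 2024) is January 24, 2025; completed January 23, 2025, before the deadline.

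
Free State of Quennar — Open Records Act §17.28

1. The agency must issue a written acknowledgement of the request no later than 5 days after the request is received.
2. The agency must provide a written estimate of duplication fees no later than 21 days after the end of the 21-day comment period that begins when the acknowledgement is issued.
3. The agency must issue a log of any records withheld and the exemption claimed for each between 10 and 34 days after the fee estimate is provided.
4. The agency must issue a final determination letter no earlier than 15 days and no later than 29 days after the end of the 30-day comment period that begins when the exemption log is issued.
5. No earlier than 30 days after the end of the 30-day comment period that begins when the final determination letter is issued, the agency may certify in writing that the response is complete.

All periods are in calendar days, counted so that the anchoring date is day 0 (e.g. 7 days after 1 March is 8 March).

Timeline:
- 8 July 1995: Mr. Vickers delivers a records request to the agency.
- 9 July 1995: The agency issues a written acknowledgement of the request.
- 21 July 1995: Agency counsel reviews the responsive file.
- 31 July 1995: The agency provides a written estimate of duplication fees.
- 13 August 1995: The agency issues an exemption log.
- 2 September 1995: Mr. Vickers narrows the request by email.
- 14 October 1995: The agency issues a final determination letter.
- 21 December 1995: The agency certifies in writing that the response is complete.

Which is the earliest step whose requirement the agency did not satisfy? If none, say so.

Step 1 — counting 5 days from 8 July 1995 (when the request is received) gives a deadline of 13 July 1995; done 9 July 1995 — timely.
Step 2 — counting 21 days from 30 July 1995 (end of the 21-day comment period, which began when the acknowledgement is issued on 9 July 1995) gives a deadline of 20 August 1995; done 31 July 1995 — timely.
Step 3 — 10 and 34 days from 31 July 1995 (when the fee estimate is provided) are 10 August 1995 and 3 September 1995 respectively; done 13 August 1995 — within the window.
Step 4 — 15 and 29 days from 12 September 1995 (end of the 30-day comment period, which began when the exemption log is issued on 13 August 1995) are 27 September 1995 and 11 October 1995 respectively; done 14 October 1995 — 3 days after the window closed.

Step 4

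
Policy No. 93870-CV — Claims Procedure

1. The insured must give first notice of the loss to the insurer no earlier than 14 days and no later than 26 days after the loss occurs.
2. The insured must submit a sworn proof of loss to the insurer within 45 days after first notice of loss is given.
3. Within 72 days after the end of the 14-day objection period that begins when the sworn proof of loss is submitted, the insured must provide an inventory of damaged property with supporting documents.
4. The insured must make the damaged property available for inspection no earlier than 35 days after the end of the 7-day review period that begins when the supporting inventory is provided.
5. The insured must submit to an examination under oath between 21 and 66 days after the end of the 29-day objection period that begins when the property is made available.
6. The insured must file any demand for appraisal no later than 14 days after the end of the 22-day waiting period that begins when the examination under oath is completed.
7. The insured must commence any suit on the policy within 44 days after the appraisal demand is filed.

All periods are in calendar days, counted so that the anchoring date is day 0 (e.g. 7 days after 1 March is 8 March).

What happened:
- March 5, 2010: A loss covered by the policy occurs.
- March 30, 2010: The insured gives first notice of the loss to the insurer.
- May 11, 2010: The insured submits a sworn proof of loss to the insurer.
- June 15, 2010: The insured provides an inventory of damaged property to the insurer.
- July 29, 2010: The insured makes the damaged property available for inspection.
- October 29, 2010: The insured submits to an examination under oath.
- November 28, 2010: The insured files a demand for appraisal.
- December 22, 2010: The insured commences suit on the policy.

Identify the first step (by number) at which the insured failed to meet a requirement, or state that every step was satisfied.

(1) the permitted window runs from March 5, 2010 + 14 = March 19, 2010 to March 5, 2010 + 26 = March 31, 2010; March 30, 2010 falls inside that range.
(2) due by March 30, 2010 + 45 days = May 14, 2010; completed May 11, 2010, before the deadline.
(3) due by May 25, 2010 + 72 days = August 5, 2010; June 15, 2010 is within that limit.
(4) permitted from June 22, 2010 + 35 days = July 27, 2010 onward; July 29, 2010 is on or after that date.
(5) the permitted window runs from August 27, 2010 + 21 = September 17, 2010 to August 27, 2010 + 66 = November 1, 2010; done October 29, 2010 — within the window.
(6) due by November 20, 2010 + 14 days = December 4, 2010; done November 28, 2010 — timely.
(7) due by November 28, 2010 + 44 days = January 11, 2011; done December 22, 2010 — timely.

None — every step was satisfied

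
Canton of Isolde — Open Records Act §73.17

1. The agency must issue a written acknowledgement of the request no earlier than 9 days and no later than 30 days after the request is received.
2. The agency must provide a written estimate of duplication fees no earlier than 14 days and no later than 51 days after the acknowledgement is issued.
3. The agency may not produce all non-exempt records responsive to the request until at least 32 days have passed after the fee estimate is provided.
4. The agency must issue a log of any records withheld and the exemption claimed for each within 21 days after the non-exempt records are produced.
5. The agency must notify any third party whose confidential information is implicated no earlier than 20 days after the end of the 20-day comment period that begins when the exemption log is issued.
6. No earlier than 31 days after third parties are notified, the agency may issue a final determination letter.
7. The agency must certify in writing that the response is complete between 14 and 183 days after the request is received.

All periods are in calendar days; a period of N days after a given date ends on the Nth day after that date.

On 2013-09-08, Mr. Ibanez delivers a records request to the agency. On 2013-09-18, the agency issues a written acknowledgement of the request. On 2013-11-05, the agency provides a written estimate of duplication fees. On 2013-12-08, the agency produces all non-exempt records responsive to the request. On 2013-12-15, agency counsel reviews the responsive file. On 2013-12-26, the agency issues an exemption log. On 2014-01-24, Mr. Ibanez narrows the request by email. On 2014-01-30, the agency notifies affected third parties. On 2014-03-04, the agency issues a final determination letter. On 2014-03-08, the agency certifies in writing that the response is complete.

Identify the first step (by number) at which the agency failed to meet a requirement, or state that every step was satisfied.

Step 5

(1) the permitted window runs from 2013-09-08 + 9 = 2013-09-17 to 2013-09-08 + 30 = 2013-10-08; done 2013-09-18 — within the window.
(2) the permitted window runs from 2013-09-18 + 14 = 2013-10-02 to 2013-09-18 + 51 = 2013-11-08; done 2013-11-05 — within the window.
(3) permitted from 2013-11-05 + 32 days = 2013-12-07 onward; done 2013-12-08, after the minimum wait.
(4) due by 2013-12-08 + 21 days = 2013-12-29; completed 2013-12-26, before the deadline.
(5) permitted from 2014-01-15 + 20 days = 2014-02-04 onward; 2014-01-30 is 5 days before the earliest permitted date.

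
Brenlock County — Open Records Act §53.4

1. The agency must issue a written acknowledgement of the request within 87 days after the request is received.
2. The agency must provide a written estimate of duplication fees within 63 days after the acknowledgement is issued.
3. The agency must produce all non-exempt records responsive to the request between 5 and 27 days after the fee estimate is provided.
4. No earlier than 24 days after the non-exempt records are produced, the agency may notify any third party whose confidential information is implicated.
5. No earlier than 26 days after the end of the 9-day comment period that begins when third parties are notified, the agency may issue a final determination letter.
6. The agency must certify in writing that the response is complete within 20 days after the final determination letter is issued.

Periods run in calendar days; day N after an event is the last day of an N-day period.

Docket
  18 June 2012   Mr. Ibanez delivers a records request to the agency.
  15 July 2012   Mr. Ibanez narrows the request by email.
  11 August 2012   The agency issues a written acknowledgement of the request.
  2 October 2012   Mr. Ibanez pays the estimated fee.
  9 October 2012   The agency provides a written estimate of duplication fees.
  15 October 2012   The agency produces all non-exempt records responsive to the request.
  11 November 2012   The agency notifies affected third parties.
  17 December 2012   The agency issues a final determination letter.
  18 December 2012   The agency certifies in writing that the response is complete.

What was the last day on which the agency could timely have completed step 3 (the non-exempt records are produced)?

Step 3 runs from 9 October 2012, when the fee estimate is provided. The window is 5–27 days after 9 October 2012; it closes on 5 November 2012.

5 November 2012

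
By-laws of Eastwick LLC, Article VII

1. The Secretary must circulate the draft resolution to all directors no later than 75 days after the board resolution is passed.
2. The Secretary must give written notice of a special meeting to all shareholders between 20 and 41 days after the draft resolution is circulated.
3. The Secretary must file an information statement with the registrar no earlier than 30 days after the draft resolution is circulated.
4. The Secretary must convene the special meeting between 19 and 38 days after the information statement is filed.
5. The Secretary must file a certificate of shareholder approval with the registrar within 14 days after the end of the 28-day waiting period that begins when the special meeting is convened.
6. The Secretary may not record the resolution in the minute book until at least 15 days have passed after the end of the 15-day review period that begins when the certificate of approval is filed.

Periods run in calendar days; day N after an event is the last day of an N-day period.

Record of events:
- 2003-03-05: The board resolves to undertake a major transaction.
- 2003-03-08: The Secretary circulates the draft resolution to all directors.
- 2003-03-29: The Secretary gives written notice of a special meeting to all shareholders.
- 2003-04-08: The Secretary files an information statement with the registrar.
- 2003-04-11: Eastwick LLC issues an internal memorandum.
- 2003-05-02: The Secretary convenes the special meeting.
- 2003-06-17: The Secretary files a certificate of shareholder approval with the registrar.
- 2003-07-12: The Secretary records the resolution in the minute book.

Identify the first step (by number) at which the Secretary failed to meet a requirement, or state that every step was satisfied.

Step 1 — counting 75 days from 2003-03-05 (when the board resolution is passed) gives a deadline of 2003-05-19; done 2003-03-08 — timely.
Step 2 — 20 and 41 days from 2003-03-08 (when the draft resolution is circulated) are 2003-03-28 and 2003-04-18 respectively; done 2003-03-29 — within the window.
Step 3 — must wait 30 days from 2003-03-08 (when the draft resolution is circulated), so not before 2003-04-07; done 2003-04-08, after the minimum wait.
Step 4 — 19 and 38 days from 2003-04-08 (when the information statement is filed) are 2003-04-27 and 2003-05-16 respectively; done 2003-05-02, which is between those dates.
Step 5 — counting 14 days from 2003-05-30 (end of the 28-day waiting period, which began when the special meeting is convened on 2003-05-02) gives a deadline of 2003-06-13; not done until 2003-06-17, 4 days after the deadline.
Later steps need not be reached.

Step 5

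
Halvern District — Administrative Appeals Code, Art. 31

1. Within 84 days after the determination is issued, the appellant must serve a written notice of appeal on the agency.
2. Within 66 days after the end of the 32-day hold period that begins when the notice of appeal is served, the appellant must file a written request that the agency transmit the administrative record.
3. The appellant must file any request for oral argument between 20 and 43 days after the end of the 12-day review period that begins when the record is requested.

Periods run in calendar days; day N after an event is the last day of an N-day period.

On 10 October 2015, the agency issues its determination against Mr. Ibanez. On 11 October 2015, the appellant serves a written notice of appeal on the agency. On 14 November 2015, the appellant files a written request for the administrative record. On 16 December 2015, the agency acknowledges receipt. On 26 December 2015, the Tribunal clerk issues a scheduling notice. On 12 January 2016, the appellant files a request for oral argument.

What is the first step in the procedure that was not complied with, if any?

Step 3

Step 1: 84 days after 10 October 2015 (when the determination is issued) is 2 January 2016; completed 11 October 2015, before the deadline.
Step 2: 66 days after 12 November 2015 (end of the 32-day hold period, which began when the notice of appeal is served on 11 October 2015) is 17 January 2016; completed 14 November 2015, before the deadline.
Step 3: the window is 20–43 days after 26 November 2015 (end of the 12-day review period, which began when the record is requested on 14 November 2015), so 16 December 2015 through 8 January 2016; done 12 January 2016 — 4 days after the window closed.
That is the first point of non-compliance.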